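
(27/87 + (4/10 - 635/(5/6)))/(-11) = 110387/1595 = 69.21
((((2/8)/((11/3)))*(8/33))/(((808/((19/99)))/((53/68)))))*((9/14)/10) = 0.00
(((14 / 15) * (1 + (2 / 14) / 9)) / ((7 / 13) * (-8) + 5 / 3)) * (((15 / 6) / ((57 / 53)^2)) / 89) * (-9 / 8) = 292136 / 29783583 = 0.01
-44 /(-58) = 22 /29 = 0.76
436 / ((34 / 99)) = 1269.53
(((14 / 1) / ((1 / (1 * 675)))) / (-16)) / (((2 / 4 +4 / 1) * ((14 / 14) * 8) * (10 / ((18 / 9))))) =-105 / 32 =-3.28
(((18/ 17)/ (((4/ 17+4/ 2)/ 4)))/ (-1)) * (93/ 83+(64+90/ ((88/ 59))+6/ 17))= -70299513/ 294899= -238.39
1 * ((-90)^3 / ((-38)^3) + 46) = 406639 / 6859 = 59.29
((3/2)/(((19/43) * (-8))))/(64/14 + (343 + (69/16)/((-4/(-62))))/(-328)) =-592368/4637273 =-0.13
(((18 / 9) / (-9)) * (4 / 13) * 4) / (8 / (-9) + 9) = -32 / 949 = -0.03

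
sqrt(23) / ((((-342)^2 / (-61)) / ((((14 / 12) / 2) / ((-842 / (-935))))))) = -399245 * sqrt(23) / 1181804256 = -0.00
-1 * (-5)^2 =-25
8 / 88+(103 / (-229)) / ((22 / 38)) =-1728 / 2519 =-0.69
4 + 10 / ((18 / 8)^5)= 246436 / 59049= 4.17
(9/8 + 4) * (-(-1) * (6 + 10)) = 82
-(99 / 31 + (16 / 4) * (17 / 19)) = -3989 / 589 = -6.77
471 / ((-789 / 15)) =-2355 / 263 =-8.95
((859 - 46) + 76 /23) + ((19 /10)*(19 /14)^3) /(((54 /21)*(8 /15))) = 709538183 /865536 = 819.77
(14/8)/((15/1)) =7/60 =0.12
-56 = -56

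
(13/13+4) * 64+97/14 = 4577/14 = 326.93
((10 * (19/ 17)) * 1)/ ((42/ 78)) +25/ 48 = 121535/ 5712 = 21.28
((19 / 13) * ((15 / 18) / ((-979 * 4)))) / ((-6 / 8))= 95 / 229086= 0.00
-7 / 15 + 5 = 4.53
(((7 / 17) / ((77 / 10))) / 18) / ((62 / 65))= 325 / 104346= 0.00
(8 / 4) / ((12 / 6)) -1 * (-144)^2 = -20735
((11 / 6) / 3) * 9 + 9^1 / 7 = 95 / 14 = 6.79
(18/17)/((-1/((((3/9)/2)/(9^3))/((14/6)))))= -1/9639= -0.00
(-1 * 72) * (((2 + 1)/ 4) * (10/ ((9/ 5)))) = -300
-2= -2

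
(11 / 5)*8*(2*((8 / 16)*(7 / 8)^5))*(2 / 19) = 0.95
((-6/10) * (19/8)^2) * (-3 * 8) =3249/40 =81.22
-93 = -93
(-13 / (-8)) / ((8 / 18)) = 117 / 32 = 3.66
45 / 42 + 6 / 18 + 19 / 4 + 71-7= 5893 / 84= 70.15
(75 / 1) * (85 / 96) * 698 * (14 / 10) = 1038275 / 16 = 64892.19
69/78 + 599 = 15597/26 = 599.88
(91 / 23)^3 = 753571 / 12167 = 61.94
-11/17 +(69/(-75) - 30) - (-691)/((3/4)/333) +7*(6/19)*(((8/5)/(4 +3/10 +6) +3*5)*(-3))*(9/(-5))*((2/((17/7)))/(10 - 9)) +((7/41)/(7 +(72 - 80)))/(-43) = 450048445047659/1466331175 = 306921.42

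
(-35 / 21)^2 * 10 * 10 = 2500 / 9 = 277.78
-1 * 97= -97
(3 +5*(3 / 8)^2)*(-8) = -237 / 8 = -29.62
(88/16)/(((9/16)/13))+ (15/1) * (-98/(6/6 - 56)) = 15230/99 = 153.84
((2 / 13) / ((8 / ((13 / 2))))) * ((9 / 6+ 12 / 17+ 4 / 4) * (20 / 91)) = 0.09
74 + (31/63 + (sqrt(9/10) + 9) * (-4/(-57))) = 2 * sqrt(10)/95 + 89923/1197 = 75.19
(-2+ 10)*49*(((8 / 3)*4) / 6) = 6272 / 9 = 696.89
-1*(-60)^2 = -3600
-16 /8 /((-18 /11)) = 11 /9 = 1.22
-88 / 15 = -5.87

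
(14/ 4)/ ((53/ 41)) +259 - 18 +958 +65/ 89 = 11343799/ 9434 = 1202.44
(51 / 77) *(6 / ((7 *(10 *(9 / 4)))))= 68 / 2695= 0.03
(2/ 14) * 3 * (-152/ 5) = -456/ 35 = -13.03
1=1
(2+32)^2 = 1156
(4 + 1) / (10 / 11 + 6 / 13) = 715 / 196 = 3.65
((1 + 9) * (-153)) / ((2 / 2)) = -1530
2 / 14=1 / 7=0.14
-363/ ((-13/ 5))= 1815/ 13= 139.62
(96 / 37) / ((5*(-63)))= -32 / 3885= -0.01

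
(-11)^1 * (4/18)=-22/9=-2.44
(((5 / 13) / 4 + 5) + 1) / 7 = 317 / 364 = 0.87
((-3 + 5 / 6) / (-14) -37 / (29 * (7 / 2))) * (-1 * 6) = 73 / 58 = 1.26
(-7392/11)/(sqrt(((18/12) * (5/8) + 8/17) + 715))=-2688 * sqrt(3312671)/194863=-25.11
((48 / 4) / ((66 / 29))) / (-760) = -29 / 4180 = -0.01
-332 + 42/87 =-9614/29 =-331.52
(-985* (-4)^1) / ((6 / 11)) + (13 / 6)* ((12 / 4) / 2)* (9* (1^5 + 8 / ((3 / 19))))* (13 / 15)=102397 / 12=8533.08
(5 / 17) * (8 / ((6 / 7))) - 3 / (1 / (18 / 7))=-4.97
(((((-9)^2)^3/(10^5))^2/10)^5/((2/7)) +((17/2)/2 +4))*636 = 2026307463804761937189869150244190409221132373449628281424313/5000000000000000000000000000000000000000000000000000000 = 405261.49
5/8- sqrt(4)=-11/8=-1.38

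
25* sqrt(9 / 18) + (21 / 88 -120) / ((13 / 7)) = -73773 / 1144 + 25* sqrt(2) / 2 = -46.81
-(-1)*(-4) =-4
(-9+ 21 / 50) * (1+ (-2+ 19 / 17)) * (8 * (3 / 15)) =-3432 / 2125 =-1.62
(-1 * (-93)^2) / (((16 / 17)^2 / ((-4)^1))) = 39055.64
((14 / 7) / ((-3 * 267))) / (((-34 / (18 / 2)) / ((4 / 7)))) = 4 / 10591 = 0.00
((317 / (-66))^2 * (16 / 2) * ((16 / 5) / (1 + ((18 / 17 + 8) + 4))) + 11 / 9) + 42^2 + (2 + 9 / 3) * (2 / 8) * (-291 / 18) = 6201462841 / 3470280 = 1787.02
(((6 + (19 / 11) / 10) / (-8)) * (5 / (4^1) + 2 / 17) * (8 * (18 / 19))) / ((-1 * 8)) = 568323 / 568480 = 1.00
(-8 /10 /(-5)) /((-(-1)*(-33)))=-4 /825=-0.00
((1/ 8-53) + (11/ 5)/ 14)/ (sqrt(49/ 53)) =-14761 * sqrt(53)/ 1960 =-54.83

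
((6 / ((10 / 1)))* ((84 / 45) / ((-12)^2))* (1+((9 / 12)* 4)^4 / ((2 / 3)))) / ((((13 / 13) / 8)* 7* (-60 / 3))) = -49 / 900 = -0.05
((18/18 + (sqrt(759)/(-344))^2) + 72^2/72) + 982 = 124845239/118336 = 1055.01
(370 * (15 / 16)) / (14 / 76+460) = 17575 / 23316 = 0.75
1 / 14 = 0.07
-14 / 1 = -14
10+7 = 17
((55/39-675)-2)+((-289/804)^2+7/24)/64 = -363340863617/537818112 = -675.58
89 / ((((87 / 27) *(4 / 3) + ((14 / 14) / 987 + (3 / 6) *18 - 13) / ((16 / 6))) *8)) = 790587 / 198743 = 3.98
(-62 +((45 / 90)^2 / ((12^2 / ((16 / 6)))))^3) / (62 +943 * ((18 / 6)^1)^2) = -624817151 / 86154223104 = -0.01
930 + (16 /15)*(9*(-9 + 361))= 21546 /5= 4309.20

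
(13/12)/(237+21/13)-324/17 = -12057703/632808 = -19.05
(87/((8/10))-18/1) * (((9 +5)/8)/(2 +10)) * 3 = 2541/64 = 39.70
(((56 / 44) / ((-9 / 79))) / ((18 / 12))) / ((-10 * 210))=79 / 22275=0.00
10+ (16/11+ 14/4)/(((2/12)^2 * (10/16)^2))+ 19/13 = 1673359/3575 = 468.07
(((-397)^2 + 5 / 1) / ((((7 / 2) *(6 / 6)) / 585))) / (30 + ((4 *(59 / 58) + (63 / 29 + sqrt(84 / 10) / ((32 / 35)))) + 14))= 493229.35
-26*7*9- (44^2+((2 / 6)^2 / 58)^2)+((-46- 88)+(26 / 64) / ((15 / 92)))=-10096917337 / 2724840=-3705.51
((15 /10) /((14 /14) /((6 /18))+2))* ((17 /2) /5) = 51 /100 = 0.51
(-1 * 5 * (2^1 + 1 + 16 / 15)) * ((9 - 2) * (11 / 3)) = -4697 / 9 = -521.89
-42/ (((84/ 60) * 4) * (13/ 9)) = -135/ 26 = -5.19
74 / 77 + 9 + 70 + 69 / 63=18724 / 231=81.06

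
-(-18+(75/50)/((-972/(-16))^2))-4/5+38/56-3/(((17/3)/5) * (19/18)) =13680681367/890065260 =15.37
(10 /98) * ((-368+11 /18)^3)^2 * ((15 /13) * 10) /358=10454449021513338178701125 /1292725272384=8087139042492.45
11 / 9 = 1.22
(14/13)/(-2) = -0.54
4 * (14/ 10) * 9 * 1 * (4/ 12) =84/ 5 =16.80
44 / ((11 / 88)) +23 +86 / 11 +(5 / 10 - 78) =6717 / 22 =305.32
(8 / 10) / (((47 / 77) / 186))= 57288 / 235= 243.78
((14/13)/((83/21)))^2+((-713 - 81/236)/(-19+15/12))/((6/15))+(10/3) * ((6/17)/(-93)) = 1550320396117133/15421091545938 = 100.53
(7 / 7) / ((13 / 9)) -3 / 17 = 0.52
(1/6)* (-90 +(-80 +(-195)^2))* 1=6309.17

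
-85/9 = -9.44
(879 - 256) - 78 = 545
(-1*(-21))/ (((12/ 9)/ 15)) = 945/ 4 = 236.25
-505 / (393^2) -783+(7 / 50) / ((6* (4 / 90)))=-4834119451 / 6177960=-782.48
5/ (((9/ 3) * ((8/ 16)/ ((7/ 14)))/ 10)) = 50/ 3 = 16.67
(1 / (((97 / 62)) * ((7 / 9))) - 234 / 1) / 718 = -79164 / 243761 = -0.32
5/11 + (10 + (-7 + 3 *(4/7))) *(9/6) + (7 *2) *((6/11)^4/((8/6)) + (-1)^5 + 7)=18950957/204974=92.46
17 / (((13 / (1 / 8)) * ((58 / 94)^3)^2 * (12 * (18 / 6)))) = 183246660593 / 2227018513824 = 0.08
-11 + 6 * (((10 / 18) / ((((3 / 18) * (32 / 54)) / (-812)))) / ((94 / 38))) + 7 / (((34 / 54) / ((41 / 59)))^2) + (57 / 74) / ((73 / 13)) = -2830293112314731 / 255419649046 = -11080.95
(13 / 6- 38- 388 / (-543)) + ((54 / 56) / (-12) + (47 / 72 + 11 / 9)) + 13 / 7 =-637899 / 20272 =-31.47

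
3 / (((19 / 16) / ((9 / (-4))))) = -108 / 19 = -5.68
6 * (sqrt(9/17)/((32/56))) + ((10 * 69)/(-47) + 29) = 63 * sqrt(17)/34 + 673/47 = 21.96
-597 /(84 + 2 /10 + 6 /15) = -995 /141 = -7.06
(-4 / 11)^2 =16 / 121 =0.13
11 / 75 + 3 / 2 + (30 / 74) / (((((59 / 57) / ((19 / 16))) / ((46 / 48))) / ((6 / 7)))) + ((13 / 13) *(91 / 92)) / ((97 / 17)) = 360348589319 / 163641172800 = 2.20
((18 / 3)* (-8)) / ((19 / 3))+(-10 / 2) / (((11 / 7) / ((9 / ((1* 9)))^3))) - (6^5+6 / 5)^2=-316033344389 / 5225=-60484850.60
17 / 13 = 1.31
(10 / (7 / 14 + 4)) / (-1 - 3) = -5 / 9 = -0.56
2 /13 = 0.15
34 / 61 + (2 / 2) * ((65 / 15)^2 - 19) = 184 / 549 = 0.34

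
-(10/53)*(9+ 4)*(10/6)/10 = -65/159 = -0.41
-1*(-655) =655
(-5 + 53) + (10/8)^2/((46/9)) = 35553/736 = 48.31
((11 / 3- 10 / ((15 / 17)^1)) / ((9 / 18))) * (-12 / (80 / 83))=1909 / 10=190.90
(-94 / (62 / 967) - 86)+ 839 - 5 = -22261 / 31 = -718.10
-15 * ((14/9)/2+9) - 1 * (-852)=2116/3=705.33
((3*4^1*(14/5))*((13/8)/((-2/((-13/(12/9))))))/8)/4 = 10647/1280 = 8.32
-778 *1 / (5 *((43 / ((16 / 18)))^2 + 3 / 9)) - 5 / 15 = -2694983 / 6740565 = -0.40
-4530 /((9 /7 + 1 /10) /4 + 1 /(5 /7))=-422800 /163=-2593.87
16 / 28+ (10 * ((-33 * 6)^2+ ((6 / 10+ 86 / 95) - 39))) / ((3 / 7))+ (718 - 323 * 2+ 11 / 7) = 364669747 / 399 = 913959.27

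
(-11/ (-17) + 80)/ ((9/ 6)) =914/ 17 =53.76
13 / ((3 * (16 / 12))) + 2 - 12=-27 / 4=-6.75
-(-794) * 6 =4764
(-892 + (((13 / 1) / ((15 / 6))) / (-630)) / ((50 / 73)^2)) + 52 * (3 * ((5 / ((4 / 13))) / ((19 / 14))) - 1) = 923.88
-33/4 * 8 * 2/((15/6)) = -264/5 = -52.80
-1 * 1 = -1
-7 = -7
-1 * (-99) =99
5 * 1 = 5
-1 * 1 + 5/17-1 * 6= -6.71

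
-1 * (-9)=9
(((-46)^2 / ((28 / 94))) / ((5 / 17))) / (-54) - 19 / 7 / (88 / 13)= -37228393 / 83160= -447.67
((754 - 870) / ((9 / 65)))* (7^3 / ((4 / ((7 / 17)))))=-4525885 / 153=-29580.95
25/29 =0.86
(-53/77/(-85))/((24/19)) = 1007/157080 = 0.01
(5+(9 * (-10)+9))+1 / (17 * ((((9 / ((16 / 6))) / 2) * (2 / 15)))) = -11588 / 153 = -75.74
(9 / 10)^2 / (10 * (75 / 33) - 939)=-0.00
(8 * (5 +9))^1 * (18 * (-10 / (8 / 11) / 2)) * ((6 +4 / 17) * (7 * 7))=-4234637.65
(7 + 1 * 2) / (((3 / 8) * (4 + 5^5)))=8 / 1043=0.01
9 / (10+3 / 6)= 6 / 7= 0.86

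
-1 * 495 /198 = -5 /2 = -2.50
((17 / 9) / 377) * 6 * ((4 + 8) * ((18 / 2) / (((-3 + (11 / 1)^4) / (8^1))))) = 4896 / 2759263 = 0.00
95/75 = 19/15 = 1.27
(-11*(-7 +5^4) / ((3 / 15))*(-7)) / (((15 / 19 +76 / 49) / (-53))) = -11740179990 / 2179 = -5387875.17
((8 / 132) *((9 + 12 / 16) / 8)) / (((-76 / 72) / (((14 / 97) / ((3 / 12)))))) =-819 / 20273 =-0.04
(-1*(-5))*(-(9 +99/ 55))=-54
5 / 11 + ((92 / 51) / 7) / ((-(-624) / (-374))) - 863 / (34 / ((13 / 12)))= -33322981 / 1225224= -27.20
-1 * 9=-9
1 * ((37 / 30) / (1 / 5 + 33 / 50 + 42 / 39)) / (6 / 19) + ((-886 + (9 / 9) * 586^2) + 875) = 7781836565 / 22662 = 343387.02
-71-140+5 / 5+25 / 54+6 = -203.54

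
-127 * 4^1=-508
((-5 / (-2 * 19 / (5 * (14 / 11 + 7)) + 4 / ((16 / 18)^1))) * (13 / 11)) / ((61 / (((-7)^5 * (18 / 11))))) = 17894412900 / 24054679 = 743.91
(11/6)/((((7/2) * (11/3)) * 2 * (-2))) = -1/28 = -0.04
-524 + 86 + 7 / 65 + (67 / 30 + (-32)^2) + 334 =359713 / 390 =922.34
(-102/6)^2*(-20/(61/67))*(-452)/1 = 2869533.11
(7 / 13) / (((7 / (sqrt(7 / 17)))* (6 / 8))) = 4* sqrt(119) / 663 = 0.07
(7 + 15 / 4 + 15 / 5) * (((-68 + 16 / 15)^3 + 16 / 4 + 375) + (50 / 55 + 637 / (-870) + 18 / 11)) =-4117922.60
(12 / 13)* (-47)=-564 / 13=-43.38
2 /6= 1 /3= 0.33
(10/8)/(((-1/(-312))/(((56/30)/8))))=91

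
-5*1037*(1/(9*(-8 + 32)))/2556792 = -5185/552267072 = -0.00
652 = 652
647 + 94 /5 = 3329 /5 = 665.80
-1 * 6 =-6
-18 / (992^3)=-9 / 488095744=-0.00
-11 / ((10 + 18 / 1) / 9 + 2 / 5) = -495 / 158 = -3.13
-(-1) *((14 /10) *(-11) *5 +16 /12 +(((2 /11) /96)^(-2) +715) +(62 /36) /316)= 1589359951 /5688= 279423.34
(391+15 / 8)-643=-2001 / 8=-250.12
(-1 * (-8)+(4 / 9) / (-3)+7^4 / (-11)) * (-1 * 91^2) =517521095 / 297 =1742495.27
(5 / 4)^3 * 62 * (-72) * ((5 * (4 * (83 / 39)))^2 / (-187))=2669487500 / 31603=84469.43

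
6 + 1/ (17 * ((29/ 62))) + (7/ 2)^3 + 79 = 504835/ 3944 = 128.00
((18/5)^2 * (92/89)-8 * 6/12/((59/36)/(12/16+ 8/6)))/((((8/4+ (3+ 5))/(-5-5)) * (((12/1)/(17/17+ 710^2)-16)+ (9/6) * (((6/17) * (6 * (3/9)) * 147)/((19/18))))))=-2612789257767/41320992241300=-0.06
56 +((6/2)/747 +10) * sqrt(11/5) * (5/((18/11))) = 27401 * sqrt(55)/4482 +56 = 101.34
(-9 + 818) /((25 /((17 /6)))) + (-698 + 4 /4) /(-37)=613411 /5550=110.52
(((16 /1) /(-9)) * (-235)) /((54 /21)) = 13160 /81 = 162.47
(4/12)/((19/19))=1/3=0.33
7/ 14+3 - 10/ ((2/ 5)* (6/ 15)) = -59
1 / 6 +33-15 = 109 / 6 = 18.17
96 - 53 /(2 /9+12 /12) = 579 /11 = 52.64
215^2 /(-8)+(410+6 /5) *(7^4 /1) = 39260523 /40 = 981513.08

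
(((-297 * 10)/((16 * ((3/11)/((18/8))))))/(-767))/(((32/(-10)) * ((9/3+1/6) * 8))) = -735075/29845504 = -0.02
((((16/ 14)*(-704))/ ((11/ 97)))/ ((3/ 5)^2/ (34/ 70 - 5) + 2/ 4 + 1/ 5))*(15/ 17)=-58851840/ 5831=-10092.92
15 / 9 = 5 / 3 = 1.67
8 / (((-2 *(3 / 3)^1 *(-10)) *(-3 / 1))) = -0.13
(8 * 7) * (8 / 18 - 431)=-217000 / 9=-24111.11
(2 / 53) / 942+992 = 24763297 / 24963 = 992.00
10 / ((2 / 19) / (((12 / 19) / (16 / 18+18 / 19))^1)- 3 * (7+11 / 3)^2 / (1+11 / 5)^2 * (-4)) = 5130 / 68557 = 0.07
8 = 8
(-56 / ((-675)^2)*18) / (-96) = 0.00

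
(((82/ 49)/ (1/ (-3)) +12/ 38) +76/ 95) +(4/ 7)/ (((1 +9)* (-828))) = -3.90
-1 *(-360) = 360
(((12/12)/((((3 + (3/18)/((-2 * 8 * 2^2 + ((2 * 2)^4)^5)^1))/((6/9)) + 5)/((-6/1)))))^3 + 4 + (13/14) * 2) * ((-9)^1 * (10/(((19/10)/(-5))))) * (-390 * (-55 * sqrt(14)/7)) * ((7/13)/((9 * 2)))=1180495225295705892243316792615117944938613712500 * sqrt(14)/9700674010073153101907125087292458090033669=455330.08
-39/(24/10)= -65/4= -16.25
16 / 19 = 0.84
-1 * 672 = -672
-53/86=-0.62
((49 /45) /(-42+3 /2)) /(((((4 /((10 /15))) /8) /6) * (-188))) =196 /171315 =0.00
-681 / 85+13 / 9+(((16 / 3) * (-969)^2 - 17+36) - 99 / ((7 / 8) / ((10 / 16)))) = 26816414062 / 5355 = 5007733.72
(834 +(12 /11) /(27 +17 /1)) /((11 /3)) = 302751 /1331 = 227.46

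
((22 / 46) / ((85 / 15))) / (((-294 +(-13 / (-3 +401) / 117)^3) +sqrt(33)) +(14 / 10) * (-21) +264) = -4500554721580670596109640 / 3137865549478299556739718617 - 1742639033608038838324800 * sqrt(33) / 72170907638000889805013528191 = -0.00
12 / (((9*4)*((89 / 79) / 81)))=2133 / 89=23.97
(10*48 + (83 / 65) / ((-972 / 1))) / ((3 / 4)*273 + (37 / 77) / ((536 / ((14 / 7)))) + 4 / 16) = 156453469403 / 66819436515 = 2.34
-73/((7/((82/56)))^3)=-5031233/7529536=-0.67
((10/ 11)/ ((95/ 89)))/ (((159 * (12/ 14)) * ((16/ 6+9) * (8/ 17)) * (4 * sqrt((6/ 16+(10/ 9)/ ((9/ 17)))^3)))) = 367659 * sqrt(3206)/ 284635588930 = 0.00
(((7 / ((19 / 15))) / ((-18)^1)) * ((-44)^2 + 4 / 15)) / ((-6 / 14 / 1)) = 711578 / 513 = 1387.09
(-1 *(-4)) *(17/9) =68/9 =7.56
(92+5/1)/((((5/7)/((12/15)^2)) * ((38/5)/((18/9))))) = 10864/475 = 22.87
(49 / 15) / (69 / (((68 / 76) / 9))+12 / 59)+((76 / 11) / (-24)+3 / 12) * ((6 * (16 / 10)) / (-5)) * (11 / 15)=606223 / 10445175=0.06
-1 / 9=-0.11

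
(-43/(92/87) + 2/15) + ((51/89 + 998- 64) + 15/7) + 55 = 951.19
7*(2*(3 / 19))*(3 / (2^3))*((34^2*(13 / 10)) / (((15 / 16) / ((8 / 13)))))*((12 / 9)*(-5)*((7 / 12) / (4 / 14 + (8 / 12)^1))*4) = -6344128 / 475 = -13356.06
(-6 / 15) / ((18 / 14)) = -14 / 45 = -0.31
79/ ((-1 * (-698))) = 79/ 698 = 0.11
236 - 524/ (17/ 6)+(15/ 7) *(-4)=5056/ 119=42.49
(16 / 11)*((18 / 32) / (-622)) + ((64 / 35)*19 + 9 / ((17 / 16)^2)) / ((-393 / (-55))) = 5.98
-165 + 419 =254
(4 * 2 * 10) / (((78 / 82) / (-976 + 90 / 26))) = -41469040 / 507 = -81792.98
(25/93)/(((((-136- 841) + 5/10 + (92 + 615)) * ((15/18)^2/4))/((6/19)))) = -576/317471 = -0.00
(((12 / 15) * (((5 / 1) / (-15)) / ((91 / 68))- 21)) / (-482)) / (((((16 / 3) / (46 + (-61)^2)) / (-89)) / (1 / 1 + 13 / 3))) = -3889721326 / 328965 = -11824.12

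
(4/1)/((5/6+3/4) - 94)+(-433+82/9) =-4231267/9981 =-423.93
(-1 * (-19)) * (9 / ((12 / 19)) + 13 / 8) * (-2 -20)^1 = -26543 / 4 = -6635.75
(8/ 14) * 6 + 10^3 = 7024/ 7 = 1003.43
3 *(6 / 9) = 2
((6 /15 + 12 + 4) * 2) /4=41 /5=8.20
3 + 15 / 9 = 14 / 3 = 4.67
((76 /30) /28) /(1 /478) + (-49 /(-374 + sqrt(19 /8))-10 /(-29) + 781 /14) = 98 * sqrt(38) /1118989 + 96874218911 /973520430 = 99.51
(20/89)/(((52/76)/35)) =13300/1157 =11.50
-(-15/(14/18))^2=-18225/49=-371.94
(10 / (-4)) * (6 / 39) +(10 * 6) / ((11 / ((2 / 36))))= -35 / 429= -0.08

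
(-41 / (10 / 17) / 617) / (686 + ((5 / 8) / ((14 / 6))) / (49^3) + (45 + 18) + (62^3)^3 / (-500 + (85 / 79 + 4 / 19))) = 1718742782787996 / 412987905314310242139802389565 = 0.00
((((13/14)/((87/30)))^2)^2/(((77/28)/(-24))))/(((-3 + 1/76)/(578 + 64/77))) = 5804714791200000/326507693624189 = 17.78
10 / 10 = 1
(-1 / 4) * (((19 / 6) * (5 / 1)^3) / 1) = -2375 / 24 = -98.96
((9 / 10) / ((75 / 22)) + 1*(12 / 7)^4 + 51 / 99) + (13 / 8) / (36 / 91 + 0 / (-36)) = 12857796769 / 950796000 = 13.52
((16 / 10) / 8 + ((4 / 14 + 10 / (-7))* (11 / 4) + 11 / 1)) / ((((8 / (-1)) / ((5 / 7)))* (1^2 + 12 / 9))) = -423 / 1372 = -0.31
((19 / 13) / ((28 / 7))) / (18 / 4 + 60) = 19 / 3354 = 0.01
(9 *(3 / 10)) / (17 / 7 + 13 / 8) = 756 / 1135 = 0.67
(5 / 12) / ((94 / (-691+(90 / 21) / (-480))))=-386965 / 126336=-3.06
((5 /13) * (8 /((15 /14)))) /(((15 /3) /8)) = 896 /195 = 4.59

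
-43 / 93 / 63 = -43 / 5859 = -0.01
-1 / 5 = -0.20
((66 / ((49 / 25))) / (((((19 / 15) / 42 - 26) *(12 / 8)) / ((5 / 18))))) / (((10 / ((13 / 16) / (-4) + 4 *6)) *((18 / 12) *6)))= -2094125 / 32983776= -0.06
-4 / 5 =-0.80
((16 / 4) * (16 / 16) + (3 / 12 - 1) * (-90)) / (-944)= -143 / 1888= -0.08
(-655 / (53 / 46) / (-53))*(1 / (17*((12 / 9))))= 45195 / 95506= 0.47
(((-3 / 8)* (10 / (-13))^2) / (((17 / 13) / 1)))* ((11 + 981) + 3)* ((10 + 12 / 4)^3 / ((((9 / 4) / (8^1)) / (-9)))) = 201786000 / 17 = 11869764.71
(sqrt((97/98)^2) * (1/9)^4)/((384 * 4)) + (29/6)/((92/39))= 2.05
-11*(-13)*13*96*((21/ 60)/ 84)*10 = 7436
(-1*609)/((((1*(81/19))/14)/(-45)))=269990/3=89996.67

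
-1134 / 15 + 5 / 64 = -24167 / 320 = -75.52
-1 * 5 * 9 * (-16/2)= 360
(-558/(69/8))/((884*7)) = -372/35581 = -0.01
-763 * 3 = -2289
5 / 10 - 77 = -153 / 2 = -76.50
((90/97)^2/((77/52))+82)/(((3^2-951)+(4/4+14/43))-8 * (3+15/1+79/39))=-100334282802/1337540864275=-0.08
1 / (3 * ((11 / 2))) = 2 / 33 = 0.06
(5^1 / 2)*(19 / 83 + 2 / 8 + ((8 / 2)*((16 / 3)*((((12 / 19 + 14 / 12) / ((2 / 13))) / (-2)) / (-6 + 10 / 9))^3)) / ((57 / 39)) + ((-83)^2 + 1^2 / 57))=764518973909220985 / 44227436030976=17286.08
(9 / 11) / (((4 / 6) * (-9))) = -3 / 22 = -0.14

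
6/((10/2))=6/5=1.20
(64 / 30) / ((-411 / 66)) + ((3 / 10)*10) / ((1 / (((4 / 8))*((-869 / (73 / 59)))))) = -316188499 / 300030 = -1053.86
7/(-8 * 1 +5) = -7/3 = -2.33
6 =6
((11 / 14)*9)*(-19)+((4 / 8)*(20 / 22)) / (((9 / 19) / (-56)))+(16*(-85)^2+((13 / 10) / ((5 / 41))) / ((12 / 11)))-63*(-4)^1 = 16032371653 / 138600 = 115673.68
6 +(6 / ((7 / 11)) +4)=136 / 7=19.43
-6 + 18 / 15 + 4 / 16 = -91 / 20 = -4.55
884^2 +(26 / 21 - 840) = 16392962 / 21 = 780617.24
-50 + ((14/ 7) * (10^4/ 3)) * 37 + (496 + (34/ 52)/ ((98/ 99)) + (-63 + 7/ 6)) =1888461619/ 7644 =247051.49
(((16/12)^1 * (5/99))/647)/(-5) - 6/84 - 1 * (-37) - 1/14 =49576994/1345113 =36.86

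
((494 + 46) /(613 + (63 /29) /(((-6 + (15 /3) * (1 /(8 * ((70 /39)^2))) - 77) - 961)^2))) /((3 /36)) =1398305910337134480 /132278013244559113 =10.57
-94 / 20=-47 / 10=-4.70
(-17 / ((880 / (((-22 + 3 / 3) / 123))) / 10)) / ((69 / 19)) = 2261 / 248952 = 0.01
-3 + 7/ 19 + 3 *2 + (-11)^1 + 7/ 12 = -1607/ 228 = -7.05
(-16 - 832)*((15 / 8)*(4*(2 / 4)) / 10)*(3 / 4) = -477 / 2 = -238.50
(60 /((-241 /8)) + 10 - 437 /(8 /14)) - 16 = -744923 /964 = -772.74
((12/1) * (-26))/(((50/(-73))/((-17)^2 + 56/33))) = 36415028/275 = 132418.28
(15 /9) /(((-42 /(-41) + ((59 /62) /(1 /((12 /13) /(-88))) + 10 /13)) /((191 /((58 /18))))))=2082889380 /37605083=55.39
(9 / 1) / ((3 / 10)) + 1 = 31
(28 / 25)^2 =784 / 625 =1.25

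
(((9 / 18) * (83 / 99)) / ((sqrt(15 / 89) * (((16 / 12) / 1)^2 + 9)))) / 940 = 83 * sqrt(1335) / 30089400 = 0.00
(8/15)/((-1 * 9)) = -8/135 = -0.06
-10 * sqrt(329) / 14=-5 * sqrt(329) / 7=-12.96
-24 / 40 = -3 / 5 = -0.60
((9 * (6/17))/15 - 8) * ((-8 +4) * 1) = 2648/85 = 31.15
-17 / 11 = -1.55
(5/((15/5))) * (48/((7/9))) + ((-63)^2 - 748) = 23267/7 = 3323.86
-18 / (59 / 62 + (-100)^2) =-1116 / 620059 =-0.00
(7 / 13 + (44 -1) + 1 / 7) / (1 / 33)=131175 / 91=1441.48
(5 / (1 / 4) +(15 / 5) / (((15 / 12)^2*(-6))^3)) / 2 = 1405994 / 140625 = 10.00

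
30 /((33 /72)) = 720 /11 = 65.45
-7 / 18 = -0.39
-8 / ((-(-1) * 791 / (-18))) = 144 / 791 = 0.18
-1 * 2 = -2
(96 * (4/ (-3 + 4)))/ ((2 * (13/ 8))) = 118.15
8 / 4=2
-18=-18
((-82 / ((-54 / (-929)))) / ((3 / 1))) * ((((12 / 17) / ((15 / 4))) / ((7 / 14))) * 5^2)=-6094240 / 1377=-4425.74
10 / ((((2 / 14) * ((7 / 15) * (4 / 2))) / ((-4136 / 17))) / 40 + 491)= 12408000 / 609232783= 0.02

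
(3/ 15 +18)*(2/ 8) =4.55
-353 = -353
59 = 59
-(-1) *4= 4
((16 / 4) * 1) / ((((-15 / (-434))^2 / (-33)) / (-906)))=2502874528 / 25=100114981.12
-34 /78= -17 /39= -0.44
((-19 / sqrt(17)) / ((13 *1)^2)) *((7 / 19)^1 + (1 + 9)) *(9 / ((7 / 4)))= -7092 *sqrt(17) / 20111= -1.45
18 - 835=-817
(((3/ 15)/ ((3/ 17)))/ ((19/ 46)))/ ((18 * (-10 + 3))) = -391/ 17955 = -0.02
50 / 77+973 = 973.65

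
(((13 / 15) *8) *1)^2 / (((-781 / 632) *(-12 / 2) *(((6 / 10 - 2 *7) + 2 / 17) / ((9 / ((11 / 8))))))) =-464828416 / 145488585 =-3.19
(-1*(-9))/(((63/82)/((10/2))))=410/7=58.57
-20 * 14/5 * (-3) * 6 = 1008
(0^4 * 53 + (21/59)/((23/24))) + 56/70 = 1.17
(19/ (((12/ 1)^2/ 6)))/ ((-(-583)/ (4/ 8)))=19/ 27984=0.00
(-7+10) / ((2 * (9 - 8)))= 3 / 2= 1.50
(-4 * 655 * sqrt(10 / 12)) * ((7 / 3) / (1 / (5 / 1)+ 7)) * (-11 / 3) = 252175 * sqrt(30) / 486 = 2842.02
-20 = -20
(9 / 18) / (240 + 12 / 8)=1 / 483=0.00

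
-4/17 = -0.24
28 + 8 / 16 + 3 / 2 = 30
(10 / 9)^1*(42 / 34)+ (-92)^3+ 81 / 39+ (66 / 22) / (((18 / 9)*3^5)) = -27878464057 / 35802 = -778684.54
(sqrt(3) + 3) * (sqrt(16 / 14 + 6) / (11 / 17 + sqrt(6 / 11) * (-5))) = -43350 * sqrt(231) / 294133-43350 * sqrt(77) / 294133-30855 * sqrt(14) / 294133-10285 * sqrt(42) / 294133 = -4.15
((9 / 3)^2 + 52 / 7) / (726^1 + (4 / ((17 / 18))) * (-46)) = 391 / 12642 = 0.03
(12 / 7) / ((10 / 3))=18 / 35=0.51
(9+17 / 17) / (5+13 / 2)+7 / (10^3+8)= 2903 / 3312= 0.88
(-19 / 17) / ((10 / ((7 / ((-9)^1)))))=0.09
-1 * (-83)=83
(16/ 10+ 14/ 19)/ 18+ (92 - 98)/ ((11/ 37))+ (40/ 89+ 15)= -1284182/ 279015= -4.60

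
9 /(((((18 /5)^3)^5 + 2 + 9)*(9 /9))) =274658203125 /6746640952170817807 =0.00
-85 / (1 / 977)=-83045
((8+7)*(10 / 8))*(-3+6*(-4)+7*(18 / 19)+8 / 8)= -6900 / 19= -363.16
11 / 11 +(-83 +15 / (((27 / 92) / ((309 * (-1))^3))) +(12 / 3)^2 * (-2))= -1507963374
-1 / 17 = -0.06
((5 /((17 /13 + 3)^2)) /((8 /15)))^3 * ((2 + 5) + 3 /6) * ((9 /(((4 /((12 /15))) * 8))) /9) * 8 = 6108930140625 /31581162962944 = 0.19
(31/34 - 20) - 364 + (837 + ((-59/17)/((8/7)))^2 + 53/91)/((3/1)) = -169693967/1683136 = -100.82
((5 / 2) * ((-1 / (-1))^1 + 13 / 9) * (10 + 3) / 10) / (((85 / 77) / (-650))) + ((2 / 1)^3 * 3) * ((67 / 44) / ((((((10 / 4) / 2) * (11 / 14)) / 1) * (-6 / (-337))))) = -239550703 / 92565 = -2587.92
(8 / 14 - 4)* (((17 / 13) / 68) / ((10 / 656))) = -1968 / 455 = -4.33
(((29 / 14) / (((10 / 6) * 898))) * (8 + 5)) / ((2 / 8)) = 1131 / 15715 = 0.07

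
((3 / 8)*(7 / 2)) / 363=7 / 1936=0.00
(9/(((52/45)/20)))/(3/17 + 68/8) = 13770/767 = 17.95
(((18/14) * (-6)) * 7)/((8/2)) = -27/2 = -13.50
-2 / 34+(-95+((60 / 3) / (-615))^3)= -3007162160 / 31634739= -95.06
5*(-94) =-470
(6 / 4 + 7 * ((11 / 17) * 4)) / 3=667 / 102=6.54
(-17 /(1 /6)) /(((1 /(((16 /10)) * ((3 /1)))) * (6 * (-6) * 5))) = 68 /25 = 2.72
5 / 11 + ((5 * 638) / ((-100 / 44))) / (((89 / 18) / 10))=-2778683 / 979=-2838.29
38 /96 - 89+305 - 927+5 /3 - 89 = -12767 /16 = -797.94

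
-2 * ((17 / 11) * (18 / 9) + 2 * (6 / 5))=-604 / 55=-10.98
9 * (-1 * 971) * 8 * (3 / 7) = -209736 / 7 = -29962.29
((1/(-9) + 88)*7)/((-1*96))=-5537/864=-6.41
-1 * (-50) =50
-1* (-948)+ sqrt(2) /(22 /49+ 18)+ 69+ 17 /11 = 49* sqrt(2) /904+ 11204 /11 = 1018.62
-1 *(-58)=58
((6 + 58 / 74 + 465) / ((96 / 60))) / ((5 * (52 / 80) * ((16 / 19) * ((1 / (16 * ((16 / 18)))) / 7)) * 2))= 23216480 / 4329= 5363.01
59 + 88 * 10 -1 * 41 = 898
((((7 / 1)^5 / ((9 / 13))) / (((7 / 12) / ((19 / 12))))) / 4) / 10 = 593047 / 360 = 1647.35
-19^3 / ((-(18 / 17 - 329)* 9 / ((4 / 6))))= -233206 / 150525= -1.55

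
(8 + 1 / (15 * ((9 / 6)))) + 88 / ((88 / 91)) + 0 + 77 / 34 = 155003 / 1530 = 101.31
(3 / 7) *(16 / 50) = 24 / 175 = 0.14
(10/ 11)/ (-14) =-0.06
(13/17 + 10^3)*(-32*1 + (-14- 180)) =-3844938/17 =-226172.82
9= 9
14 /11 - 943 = -10359 /11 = -941.73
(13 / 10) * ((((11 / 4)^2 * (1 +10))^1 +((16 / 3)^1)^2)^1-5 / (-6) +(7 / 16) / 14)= 421187 / 2880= 146.25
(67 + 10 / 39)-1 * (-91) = 6172 / 39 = 158.26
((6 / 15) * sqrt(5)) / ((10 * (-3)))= -sqrt(5) / 75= -0.03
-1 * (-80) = 80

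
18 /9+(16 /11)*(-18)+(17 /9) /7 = -16571 /693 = -23.91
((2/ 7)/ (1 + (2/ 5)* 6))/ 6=5/ 357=0.01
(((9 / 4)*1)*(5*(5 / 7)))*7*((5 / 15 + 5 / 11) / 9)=325 / 66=4.92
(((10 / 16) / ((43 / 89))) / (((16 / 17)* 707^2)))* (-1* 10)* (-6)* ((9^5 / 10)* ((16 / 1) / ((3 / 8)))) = 893411370 / 21493507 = 41.57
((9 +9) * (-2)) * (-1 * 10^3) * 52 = 1872000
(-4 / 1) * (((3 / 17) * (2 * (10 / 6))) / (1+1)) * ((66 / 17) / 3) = -440 / 289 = -1.52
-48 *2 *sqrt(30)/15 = -32 *sqrt(30)/5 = -35.05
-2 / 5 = -0.40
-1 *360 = -360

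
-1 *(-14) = 14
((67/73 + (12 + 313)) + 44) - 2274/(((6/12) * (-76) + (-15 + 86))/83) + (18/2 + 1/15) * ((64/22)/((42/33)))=-449298862/84315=-5328.81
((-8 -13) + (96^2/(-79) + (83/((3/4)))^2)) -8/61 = 525193393/43371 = 12109.32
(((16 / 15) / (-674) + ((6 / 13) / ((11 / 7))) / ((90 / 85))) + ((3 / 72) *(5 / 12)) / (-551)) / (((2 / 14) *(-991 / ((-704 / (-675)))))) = -147626130974 / 72663245737875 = -0.00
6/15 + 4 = 22/5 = 4.40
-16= -16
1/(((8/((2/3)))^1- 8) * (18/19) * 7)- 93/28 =-1655/504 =-3.28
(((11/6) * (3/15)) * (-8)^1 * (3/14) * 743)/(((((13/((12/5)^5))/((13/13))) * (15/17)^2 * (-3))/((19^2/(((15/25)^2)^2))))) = 1746290518016/511875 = 3411556.57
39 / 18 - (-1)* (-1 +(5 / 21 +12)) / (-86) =3677 / 1806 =2.04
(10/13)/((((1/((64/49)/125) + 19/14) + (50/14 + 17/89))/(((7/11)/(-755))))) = -558208/86803924779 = -0.00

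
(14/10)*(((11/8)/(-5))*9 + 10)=2107/200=10.54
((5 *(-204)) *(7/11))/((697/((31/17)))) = -1.70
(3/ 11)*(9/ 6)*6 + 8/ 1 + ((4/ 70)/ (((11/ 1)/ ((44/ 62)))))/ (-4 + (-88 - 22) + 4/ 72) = 255912733/ 24478685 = 10.45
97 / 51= 1.90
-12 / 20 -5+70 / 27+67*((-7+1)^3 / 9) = -217486 / 135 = -1611.01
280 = 280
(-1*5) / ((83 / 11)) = -55 / 83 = -0.66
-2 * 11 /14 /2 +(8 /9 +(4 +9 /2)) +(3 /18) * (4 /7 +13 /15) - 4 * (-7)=2579 /70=36.84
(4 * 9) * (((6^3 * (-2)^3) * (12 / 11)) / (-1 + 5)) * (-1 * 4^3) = 11943936 / 11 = 1085812.36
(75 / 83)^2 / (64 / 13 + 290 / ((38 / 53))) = 463125 / 232207523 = 0.00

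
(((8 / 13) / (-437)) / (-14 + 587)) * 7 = -56 / 3255213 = -0.00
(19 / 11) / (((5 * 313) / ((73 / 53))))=1387 / 912395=0.00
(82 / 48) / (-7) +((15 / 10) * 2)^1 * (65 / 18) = 593 / 56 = 10.59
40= 40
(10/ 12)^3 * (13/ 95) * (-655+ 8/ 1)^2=136047925/ 4104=33150.08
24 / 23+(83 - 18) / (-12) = -1207 / 276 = -4.37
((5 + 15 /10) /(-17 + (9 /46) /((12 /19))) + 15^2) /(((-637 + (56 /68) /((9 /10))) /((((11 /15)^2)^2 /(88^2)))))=-1418875403 /107594204760000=-0.00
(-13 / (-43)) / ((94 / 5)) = 65 / 4042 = 0.02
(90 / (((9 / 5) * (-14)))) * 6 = -21.43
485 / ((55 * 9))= 97 / 99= 0.98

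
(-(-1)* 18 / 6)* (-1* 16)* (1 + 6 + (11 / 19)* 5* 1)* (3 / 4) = -6768 / 19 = -356.21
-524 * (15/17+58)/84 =-18733/51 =-367.31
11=11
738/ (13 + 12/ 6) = 246/ 5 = 49.20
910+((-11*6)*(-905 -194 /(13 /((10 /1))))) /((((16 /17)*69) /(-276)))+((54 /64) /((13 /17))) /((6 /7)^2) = -294800.23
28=28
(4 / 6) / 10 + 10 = 151 / 15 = 10.07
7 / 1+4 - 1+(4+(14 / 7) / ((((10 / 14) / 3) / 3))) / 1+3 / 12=39.45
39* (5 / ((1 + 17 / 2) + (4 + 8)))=390 / 43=9.07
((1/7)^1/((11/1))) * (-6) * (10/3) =-20/77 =-0.26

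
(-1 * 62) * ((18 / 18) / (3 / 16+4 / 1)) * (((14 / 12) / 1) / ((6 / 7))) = -20.15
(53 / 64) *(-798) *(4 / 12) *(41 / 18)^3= -485824129 / 186624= -2603.22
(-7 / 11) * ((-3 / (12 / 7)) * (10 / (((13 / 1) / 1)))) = 245 / 286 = 0.86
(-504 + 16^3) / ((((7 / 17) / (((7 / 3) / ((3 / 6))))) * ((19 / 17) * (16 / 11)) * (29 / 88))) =125608648 / 1653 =75988.29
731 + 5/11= 8046/11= 731.45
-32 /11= -2.91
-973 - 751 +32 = -1692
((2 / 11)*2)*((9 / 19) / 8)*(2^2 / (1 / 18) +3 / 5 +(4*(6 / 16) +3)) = 6939 / 4180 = 1.66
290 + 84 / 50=7292 / 25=291.68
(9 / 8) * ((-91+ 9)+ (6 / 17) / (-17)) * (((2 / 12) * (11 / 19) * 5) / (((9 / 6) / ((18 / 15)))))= -195558 / 5491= -35.61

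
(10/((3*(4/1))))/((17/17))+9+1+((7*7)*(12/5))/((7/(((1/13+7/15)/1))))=38933/1950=19.97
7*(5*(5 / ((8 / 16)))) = 350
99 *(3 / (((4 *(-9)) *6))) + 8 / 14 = -45 / 56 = -0.80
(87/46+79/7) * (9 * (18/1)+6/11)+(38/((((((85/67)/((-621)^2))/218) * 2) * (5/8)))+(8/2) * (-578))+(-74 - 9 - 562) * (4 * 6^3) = 1515850782302882/752675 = 2013951283.49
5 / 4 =1.25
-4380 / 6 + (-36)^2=566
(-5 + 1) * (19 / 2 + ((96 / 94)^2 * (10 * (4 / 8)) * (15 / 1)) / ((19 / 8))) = -7124498 / 41971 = -169.75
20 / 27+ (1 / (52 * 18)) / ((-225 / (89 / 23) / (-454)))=1814203 / 2421900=0.75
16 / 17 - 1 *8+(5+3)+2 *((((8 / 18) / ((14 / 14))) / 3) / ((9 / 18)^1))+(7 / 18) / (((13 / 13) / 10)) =2489 / 459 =5.42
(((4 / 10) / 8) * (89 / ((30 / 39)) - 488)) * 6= -11169 / 100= -111.69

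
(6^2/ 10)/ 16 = 9/ 40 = 0.22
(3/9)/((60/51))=17/60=0.28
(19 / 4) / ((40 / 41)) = 779 / 160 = 4.87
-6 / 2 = -3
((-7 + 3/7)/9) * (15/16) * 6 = -115/28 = -4.11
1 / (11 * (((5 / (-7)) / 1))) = -7 / 55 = -0.13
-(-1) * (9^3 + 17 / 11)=8036 / 11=730.55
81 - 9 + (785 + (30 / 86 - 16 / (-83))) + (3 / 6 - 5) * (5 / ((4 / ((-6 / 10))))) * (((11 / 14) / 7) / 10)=23995897433 / 27980960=857.58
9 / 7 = 1.29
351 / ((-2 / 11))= -3861 / 2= -1930.50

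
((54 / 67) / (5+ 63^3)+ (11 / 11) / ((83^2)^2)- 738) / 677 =-293389028458642907 / 269138716991413214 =-1.09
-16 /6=-8 /3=-2.67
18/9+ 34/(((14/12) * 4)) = 65/7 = 9.29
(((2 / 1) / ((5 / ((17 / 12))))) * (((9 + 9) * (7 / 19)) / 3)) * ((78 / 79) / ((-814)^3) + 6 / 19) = 15211376632053 / 38454530784340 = 0.40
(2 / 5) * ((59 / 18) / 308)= 59 / 13860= 0.00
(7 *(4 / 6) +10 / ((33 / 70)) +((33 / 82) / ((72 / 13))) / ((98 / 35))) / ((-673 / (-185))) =1452435185 / 203967456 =7.12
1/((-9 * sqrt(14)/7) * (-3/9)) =sqrt(14)/6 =0.62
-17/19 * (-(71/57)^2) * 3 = 85697/20577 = 4.16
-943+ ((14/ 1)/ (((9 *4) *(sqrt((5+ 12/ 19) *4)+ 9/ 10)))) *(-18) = -38897153/ 41261 - 1400 *sqrt(2033)/ 41261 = -944.24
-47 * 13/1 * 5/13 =-235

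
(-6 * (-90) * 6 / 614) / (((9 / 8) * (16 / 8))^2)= 320 / 307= 1.04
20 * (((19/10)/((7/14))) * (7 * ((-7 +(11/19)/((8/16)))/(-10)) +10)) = 5354/5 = 1070.80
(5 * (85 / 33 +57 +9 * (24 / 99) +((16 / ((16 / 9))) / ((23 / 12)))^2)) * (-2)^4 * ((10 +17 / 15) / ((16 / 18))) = 488646676 / 5819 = 83974.34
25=25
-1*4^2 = -16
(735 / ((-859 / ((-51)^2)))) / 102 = -37485 / 1718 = -21.82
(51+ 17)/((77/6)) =408/77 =5.30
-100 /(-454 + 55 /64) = 6400 /29001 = 0.22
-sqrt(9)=-3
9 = 9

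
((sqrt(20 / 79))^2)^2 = 400 / 6241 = 0.06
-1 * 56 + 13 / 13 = -55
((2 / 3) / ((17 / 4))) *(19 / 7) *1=152 / 357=0.43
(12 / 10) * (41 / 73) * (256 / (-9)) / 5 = -20992 / 5475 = -3.83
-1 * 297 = -297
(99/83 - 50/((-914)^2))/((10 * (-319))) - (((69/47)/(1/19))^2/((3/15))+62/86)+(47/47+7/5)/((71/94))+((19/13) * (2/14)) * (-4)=-9101139230506901388033/2340437703643219180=-3888.65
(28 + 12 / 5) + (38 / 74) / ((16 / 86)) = 49077 / 1480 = 33.16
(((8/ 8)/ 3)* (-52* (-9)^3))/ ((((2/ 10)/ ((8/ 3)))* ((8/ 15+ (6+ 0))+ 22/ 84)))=24793.83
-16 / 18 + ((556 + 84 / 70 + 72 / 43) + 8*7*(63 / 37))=46775654 / 71595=653.34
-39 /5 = -7.80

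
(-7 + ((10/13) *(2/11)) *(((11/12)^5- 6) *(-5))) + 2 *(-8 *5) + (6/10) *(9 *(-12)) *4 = -1171695403/3421440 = -342.46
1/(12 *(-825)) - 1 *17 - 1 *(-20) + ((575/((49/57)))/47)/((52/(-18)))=-570967889/296396100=-1.93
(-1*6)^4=1296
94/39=2.41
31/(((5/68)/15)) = 6324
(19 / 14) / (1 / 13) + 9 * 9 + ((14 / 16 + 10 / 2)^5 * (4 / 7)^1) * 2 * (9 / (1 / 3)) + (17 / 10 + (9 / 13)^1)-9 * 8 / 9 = 402673875061 / 1863680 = 216063.85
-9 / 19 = -0.47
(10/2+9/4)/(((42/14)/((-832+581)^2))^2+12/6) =115104654029/31753008044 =3.62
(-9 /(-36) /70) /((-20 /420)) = -3 /40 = -0.08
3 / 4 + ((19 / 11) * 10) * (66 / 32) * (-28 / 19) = -207 / 4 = -51.75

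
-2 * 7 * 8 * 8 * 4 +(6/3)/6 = -10751/3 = -3583.67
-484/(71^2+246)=-484/5287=-0.09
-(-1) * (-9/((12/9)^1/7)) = -189/4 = -47.25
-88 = -88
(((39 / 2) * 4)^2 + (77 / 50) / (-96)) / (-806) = -29203123 / 3868800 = -7.55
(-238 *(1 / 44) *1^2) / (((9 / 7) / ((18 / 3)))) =-833 / 33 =-25.24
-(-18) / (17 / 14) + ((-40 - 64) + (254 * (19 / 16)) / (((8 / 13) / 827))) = 440919747 / 1088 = 405257.12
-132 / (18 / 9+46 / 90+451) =-1485 / 5102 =-0.29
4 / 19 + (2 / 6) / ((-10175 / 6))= 40662 / 193325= 0.21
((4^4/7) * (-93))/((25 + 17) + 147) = -18.00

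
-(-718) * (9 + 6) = 10770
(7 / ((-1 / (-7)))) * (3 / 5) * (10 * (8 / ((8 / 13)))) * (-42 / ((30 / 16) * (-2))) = 214032 / 5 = 42806.40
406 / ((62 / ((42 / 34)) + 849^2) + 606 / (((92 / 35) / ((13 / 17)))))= 6667332 / 11840713415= 0.00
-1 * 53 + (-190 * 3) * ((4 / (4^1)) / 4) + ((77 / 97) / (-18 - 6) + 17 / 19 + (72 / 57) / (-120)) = -43048543 / 221160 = -194.65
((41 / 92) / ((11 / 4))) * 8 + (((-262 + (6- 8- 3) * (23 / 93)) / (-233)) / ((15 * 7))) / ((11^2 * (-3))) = 1.30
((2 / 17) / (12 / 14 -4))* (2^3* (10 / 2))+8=1216 / 187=6.50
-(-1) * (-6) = -6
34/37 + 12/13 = 886/481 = 1.84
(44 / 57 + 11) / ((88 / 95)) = 12.71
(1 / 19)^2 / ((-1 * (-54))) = 1 / 19494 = 0.00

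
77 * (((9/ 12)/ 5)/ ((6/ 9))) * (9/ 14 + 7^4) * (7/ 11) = 2118249/ 80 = 26478.11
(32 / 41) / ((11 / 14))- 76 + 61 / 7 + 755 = 2174250 / 3157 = 688.71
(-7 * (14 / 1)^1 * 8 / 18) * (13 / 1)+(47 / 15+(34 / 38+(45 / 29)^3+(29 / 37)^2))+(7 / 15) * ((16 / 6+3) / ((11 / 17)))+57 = -155991140036504 / 314019228105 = -496.76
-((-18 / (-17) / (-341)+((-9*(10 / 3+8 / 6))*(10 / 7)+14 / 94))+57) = 777644 / 272459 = 2.85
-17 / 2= -8.50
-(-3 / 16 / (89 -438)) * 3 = -9 / 5584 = -0.00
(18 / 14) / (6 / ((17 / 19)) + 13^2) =153 / 20909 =0.01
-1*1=-1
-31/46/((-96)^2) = -31/423936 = -0.00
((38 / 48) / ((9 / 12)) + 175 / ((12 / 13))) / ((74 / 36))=6863 / 74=92.74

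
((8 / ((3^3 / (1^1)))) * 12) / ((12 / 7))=56 / 27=2.07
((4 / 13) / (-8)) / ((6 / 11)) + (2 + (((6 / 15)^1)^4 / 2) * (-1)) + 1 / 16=771883 / 390000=1.98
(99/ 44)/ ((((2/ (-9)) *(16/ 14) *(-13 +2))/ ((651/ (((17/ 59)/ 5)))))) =108889515/ 11968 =9098.39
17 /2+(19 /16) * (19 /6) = 1177 /96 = 12.26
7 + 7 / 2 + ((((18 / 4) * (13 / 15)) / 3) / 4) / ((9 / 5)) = 769 / 72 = 10.68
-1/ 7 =-0.14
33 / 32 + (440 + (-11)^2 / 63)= 892991 / 2016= 442.95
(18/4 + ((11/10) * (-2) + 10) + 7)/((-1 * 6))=-3.22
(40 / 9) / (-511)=-40 / 4599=-0.01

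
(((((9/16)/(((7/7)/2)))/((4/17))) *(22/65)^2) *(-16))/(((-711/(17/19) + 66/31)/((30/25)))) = 39025404/2941001375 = 0.01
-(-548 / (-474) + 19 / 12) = -2597 / 948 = -2.74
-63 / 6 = -21 / 2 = -10.50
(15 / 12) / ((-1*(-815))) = 1 / 652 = 0.00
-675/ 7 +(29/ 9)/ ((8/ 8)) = -5872/ 63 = -93.21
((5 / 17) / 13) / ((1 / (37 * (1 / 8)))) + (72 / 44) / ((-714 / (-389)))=135613 / 136136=1.00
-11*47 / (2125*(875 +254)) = -517 / 2399125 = -0.00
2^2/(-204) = -1/51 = -0.02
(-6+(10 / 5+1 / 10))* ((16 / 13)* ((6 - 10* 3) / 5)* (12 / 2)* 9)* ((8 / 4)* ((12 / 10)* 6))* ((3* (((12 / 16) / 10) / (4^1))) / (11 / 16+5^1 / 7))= 70543872 / 98125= 718.92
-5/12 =-0.42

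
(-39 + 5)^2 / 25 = 1156 / 25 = 46.24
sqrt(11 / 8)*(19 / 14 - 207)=-2879*sqrt(22) / 56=-241.14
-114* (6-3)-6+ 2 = -346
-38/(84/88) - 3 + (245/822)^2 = -202059797/4729788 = -42.72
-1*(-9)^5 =59049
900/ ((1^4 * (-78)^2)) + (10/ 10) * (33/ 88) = 707/ 1352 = 0.52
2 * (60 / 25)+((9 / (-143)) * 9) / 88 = 301611 / 62920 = 4.79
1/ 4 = 0.25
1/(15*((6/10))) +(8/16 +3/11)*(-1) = -131/198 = -0.66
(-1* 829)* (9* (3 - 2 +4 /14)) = -67149 /7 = -9592.71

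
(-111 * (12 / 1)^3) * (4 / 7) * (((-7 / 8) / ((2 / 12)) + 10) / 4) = -911088 / 7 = -130155.43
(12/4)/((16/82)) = 123/8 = 15.38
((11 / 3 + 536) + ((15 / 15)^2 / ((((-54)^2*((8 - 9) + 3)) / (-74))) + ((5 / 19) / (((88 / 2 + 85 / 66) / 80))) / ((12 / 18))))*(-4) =-89483551721 / 41400639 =-2161.41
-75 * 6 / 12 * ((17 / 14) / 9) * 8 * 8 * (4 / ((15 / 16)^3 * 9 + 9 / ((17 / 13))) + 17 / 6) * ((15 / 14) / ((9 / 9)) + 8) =-191189597300 / 20907747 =-9144.44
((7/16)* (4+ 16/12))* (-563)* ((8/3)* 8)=-252224/9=-28024.89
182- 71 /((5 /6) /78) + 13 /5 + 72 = -6389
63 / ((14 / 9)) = 81 / 2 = 40.50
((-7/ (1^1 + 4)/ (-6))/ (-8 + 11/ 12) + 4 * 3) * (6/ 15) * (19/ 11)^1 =193268/ 23375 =8.27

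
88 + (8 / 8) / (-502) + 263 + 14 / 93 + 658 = 1009.15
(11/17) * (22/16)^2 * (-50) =-33275/544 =-61.17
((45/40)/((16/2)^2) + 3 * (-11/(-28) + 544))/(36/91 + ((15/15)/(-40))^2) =4121.84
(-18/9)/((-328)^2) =-1/53792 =-0.00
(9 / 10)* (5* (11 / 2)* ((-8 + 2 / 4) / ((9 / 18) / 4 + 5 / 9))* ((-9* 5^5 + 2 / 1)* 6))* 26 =58634767620 / 49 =1196627910.61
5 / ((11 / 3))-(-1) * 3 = 48 / 11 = 4.36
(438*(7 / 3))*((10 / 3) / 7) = 486.67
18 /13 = 1.38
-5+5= 0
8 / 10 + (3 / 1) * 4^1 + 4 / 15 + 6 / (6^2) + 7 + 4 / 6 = 209 / 10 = 20.90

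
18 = 18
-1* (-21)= 21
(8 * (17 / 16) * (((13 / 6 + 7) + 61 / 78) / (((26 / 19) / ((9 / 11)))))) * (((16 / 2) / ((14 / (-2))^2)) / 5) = 751944 / 455455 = 1.65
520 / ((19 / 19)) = 520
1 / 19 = 0.05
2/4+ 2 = 5/2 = 2.50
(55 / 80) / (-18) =-11 / 288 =-0.04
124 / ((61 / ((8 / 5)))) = 992 / 305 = 3.25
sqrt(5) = 2.24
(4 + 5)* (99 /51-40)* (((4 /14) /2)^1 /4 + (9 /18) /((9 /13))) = -123577 /476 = -259.62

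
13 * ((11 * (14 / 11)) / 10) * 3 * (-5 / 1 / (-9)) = 91 / 3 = 30.33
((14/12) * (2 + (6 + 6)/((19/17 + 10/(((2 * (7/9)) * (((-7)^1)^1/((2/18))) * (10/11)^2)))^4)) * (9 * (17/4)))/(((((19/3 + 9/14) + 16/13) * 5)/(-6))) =-1940128131972129504223/20816894289004356805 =-93.20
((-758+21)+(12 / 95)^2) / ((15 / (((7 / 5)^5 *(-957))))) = 35660397445673 / 141015625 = 252882.60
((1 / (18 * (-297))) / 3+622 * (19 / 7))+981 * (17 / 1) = 2061797159 / 112266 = 18365.29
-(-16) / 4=4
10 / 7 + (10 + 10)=150 / 7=21.43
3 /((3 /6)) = 6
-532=-532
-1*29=-29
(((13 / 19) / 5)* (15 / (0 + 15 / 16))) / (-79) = -208 / 7505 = -0.03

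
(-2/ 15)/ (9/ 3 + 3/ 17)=-17/ 405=-0.04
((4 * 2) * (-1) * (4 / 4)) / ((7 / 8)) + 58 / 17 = -682 / 119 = -5.73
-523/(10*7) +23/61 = -7.09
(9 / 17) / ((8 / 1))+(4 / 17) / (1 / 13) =25 / 8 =3.12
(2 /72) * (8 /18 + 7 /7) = 13 /324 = 0.04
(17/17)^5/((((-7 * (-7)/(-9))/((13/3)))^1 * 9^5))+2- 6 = -3857881/964467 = -4.00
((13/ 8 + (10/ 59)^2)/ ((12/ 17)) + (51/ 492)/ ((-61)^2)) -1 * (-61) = 1076452429535/ 16994074912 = 63.34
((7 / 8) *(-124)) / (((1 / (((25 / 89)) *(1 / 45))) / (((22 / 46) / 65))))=-2387 / 478998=-0.00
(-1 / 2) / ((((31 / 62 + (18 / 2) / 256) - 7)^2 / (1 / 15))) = -32768 / 41085375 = -0.00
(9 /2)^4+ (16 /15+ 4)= 99631 /240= 415.13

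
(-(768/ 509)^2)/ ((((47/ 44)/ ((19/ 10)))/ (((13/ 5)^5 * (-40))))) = 732327715012608/ 38052521875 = 19245.18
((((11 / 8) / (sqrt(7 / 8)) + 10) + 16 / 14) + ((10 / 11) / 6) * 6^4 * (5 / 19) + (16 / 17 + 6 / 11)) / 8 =11 * sqrt(14) / 224 + 399827 / 49742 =8.22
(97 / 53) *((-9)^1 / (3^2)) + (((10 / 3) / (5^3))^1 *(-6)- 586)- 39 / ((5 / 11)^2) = -1029194 / 1325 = -776.75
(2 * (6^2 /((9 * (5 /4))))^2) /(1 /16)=8192 /25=327.68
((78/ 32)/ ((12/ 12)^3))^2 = 1521/ 256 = 5.94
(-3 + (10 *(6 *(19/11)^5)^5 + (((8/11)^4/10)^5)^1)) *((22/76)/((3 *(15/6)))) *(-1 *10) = -45235176902460952162011898385440528814486/1754483632878230726245546678125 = -25782615497.10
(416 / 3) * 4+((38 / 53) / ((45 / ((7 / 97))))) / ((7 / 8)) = 128319664 / 231345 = 554.67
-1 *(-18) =18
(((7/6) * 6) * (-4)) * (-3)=84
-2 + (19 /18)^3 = -0.82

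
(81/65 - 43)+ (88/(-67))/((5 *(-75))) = -13636706/326625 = -41.75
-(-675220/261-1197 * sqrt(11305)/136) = 1197 * sqrt(11305)/136+675220/261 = 3522.87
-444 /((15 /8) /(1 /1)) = -1184 /5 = -236.80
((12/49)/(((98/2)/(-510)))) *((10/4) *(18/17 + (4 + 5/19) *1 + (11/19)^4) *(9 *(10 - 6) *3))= -1170241149600/312900721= -3739.98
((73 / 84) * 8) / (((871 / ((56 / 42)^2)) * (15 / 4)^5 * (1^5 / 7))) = 2392064 / 17858221875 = 0.00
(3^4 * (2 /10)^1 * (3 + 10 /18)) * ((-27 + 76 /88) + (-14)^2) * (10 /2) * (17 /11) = 9148176 /121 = 75604.76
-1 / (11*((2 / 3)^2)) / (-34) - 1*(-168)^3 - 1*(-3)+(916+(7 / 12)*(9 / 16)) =56758854367 / 11968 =4742551.33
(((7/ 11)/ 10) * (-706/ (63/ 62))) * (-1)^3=21886/ 495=44.21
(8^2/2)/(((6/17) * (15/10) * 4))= 136/9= 15.11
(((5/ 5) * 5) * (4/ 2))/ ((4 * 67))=5/ 134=0.04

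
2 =2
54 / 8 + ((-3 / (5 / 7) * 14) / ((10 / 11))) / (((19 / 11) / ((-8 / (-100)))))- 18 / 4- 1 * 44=-2125421 / 47500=-44.75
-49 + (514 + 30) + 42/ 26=6456/ 13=496.62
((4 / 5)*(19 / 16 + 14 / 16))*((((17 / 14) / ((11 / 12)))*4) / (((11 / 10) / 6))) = 3672 / 77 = 47.69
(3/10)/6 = 1/20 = 0.05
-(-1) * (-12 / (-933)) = 4 / 311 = 0.01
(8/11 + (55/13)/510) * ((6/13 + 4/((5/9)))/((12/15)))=7.04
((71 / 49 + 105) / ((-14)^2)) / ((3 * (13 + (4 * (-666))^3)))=-1304 / 136180861095993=-0.00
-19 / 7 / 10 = -19 / 70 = -0.27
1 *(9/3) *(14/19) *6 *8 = 2016/19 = 106.11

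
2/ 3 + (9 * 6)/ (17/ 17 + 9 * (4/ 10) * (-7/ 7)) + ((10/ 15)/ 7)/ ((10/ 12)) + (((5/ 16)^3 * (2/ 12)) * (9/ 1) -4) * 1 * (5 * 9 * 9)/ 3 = -6192730603/ 11182080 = -553.81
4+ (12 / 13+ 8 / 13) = 72 / 13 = 5.54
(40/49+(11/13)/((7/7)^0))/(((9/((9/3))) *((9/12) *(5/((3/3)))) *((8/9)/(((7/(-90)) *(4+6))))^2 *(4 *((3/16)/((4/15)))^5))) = 5922357248/35982984375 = 0.16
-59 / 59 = -1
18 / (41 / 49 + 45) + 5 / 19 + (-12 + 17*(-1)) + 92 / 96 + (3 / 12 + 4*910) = 1850104397 / 512088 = 3612.86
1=1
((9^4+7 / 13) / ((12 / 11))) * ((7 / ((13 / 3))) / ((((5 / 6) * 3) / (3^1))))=1970430 / 169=11659.35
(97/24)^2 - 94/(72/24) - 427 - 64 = -291455/576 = -506.00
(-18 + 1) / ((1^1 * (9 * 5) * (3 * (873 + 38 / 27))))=-17 / 118045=-0.00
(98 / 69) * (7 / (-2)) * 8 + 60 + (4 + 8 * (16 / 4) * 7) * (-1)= -14336 / 69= -207.77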